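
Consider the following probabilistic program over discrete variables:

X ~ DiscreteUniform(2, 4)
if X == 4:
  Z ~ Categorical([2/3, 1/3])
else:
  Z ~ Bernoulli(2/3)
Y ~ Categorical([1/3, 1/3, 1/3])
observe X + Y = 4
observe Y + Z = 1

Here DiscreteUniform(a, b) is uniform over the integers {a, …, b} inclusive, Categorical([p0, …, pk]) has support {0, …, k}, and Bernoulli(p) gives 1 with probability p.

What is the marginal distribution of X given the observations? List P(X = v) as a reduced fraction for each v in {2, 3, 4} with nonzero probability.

P(X=3) = 1/2, P(X=4) = 1/2

Enumerate traces; 2 have nonzero weight after conditioning:
  (X=3, Z=0, Y=1) weight 1/27
  (X=4, Z=1, Y=0) weight 1/27
Group by X:
  weight(X=3) = 1/27
  weight(X=4) = 1/27
Total weight = 1/27 + 1/27 = 2/27
P(X=3 | obs) = 1/27 / 2/27 = 1/2
P(X=4 | obs) = 1/27 / 2/27 = 1/2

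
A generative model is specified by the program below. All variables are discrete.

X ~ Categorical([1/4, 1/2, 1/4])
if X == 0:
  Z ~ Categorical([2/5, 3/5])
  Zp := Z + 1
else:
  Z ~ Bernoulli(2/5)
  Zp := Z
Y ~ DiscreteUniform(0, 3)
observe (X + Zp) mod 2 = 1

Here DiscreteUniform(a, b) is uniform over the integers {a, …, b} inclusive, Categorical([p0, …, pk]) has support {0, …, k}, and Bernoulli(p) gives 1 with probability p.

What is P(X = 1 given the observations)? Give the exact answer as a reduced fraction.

Enumerate traces; 12 have nonzero weight after conditioning:
  (X=0, Z=0, Y=0) weight 1/40
  (X=0, Z=0, Y=1) weight 1/40
  (X=0, Z=0, Y=2) weight 1/40
  (X=0, Z=0, Y=3) weight 1/40
  (X=1, Z=0, Y=0) weight 3/40
  (X=1, Z=0, Y=1) weight 3/40
  (X=1, Z=0, Y=2) weight 3/40
  (X=1, Z=0, Y=3) weight 3/40
  (X=2, Z=1, Y=0) weight 1/40
  … 3 more
Group by X:
  weight(X=0) = 1/10
  weight(X=1) = 3/10
  weight(X=2) = 1/10
Total weight = 1/10 + 3/10 + 1/10 = 1/2
P(X=0 | obs) = 1/10 / 1/2 = 1/5
P(X=1 | obs) = 3/10 / 1/2 = 3/5
P(X=2 | obs) = 1/10 / 1/2 = 1/5

P(X = 1 | obs) = 3/5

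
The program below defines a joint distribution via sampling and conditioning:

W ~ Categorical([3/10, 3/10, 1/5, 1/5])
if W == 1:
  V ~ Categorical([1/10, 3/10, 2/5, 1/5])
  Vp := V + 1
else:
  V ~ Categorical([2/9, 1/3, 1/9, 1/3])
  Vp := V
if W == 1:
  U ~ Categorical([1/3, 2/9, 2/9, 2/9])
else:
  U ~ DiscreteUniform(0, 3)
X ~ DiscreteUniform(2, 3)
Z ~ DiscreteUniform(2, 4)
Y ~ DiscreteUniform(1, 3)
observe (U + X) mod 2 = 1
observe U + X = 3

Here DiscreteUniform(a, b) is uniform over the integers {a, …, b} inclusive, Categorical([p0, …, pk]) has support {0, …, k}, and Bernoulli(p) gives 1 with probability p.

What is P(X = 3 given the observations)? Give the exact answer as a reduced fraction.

Enumerate traces; 288 have nonzero weight after conditioning:
  (W=0, V=0, U=0, X=3, Z=2, Y=1) weight 1/1080
  (W=0, V=0, U=0, X=3, Z=2, Y=2) weight 1/1080
  (W=0, V=0, U=0, X=3, Z=2, Y=3) weight 1/1080
  (W=0, V=0, U=0, X=3, Z=3, Y=1) weight 1/1080
  (W=0, V=0, U=0, X=3, Z=3, Y=2) weight 1/1080
  (W=0, V=0, U=0, X=3, Z=3, Y=3) weight 1/1080
  (W=0, V=0, U=0, X=3, Z=4, Y=1) weight 1/1080
  (W=0, V=0, U=0, X=3, Z=4, Y=2) weight 1/1080
  (W=0, V=0, U=1, X=2, Z=2, Y=1) weight 1/1080
  … 279 more
Group by X:
  weight(X=2) = 29/240
  weight(X=3) = 11/80
Total weight = 29/240 + 11/80 = 31/120
P(X=2 | obs) = 29/240 / 31/120 = 29/62
P(X=3 | obs) = 11/80 / 31/120 = 33/62

P(X = 3 | obs) = 33/62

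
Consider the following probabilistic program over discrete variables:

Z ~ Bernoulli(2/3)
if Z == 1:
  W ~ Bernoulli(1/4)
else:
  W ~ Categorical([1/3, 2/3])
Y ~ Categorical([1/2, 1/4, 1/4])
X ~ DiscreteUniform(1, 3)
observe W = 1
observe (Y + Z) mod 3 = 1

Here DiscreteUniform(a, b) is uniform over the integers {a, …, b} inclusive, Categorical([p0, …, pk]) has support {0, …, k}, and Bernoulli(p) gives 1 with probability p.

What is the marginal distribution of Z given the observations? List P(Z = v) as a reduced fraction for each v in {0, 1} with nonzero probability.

P(Z=0) = 2/5, P(Z=1) = 3/5

Enumerate traces; 6 have nonzero weight after conditioning:
  (Z=0, W=1, Y=1, X=1) weight 1/54
  (Z=0, W=1, Y=1, X=2) weight 1/54
  (Z=0, W=1, Y=1, X=3) weight 1/54
  (Z=1, W=1, Y=0, X=1) weight 1/36
  (Z=1, W=1, Y=0, X=2) weight 1/36
  (Z=1, W=1, Y=0, X=3) weight 1/36
Group by Z:
  weight(Z=0) = 1/18
  weight(Z=1) = 1/12
Total weight = 1/18 + 1/12 = 5/36
P(Z=0 | obs) = 1/18 / 5/36 = 2/5
P(Z=1 | obs) = 1/12 / 5/36 = 3/5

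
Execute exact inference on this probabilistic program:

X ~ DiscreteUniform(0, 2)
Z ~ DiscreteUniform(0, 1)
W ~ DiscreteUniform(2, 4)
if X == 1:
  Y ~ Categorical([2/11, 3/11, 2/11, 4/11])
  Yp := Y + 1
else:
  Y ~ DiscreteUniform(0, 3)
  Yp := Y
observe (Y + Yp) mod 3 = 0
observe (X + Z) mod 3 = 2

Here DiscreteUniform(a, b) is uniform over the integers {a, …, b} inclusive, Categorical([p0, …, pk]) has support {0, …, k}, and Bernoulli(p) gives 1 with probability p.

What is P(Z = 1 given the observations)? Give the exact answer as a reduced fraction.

P(Z = 1 | obs) = 6/17

Enumerate traces; 9 have nonzero weight after conditioning:
  (X=1, Z=1, W=2, Y=1) weight 1/66
  (X=1, Z=1, W=3, Y=1) weight 1/66
  (X=1, Z=1, W=4, Y=1) weight 1/66
  (X=2, Z=0, W=2, Y=0) weight 1/72
  (X=2, Z=0, W=2, Y=3) weight 1/72
  (X=2, Z=0, W=3, Y=0) weight 1/72
  (X=2, Z=0, W=3, Y=3) weight 1/72
  (X=2, Z=0, W=4, Y=0) weight 1/72
  … 1 more
Group by Z:
  weight(Z=0) = 1/12
  weight(Z=1) = 1/22
Total weight = 1/12 + 1/22 = 17/132
P(Z=0 | obs) = 1/12 / 17/132 = 11/17
P(Z=1 | obs) = 1/22 / 17/132 = 6/17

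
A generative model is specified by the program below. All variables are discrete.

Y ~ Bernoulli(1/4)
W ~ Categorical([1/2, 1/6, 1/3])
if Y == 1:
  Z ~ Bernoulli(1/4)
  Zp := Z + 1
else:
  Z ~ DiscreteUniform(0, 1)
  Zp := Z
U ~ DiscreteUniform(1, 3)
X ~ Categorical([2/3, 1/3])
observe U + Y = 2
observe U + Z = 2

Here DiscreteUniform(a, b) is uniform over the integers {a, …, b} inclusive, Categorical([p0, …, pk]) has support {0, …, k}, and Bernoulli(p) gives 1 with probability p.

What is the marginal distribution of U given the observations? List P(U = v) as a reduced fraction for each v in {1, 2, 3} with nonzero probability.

P(U=1) = 1/7, P(U=2) = 6/7

Enumerate traces; 12 have nonzero weight after conditioning:
  (Y=0, W=0, Z=0, U=2, X=0) weight 1/24
  (Y=0, W=0, Z=0, U=2, X=1) weight 1/48
  (Y=0, W=1, Z=0, U=2, X=0) weight 1/72
  (Y=0, W=1, Z=0, U=2, X=1) weight 1/144
  (Y=0, W=2, Z=0, U=2, X=0) weight 1/36
  (Y=0, W=2, Z=0, U=2, X=1) weight 1/72
  (Y=1, W=0, Z=1, U=1, X=0) weight 1/144
  (Y=1, W=0, Z=1, U=1, X=1) weight 1/288
  … 4 more
Group by U:
  weight(U=1) = 1/48
  weight(U=2) = 1/8
Total weight = 1/48 + 1/8 = 7/48
P(U=1 | obs) = 1/48 / 7/48 = 1/7
P(U=2 | obs) = 1/8 / 7/48 = 6/7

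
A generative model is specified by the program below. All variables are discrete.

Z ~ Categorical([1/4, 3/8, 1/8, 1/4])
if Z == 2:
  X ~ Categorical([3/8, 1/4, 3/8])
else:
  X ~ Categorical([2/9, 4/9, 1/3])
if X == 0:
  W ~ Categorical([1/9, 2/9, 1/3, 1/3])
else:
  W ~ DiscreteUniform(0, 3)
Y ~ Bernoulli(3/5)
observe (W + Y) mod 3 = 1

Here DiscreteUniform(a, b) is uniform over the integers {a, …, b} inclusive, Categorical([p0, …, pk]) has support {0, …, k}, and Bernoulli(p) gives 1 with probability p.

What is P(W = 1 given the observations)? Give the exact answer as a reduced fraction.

P(W = 1 | obs) = 1/4

Enumerate traces; 36 have nonzero weight after conditioning:
  (Z=0, X=0, W=0, Y=1) weight 1/270
  (Z=0, X=0, W=1, Y=0) weight 2/405
  (Z=0, X=0, W=3, Y=1) weight 1/90
  (Z=0, X=1, W=0, Y=1) weight 1/60
  (Z=0, X=1, W=1, Y=0) weight 1/90
  (Z=0, X=1, W=3, Y=1) weight 1/60
  (Z=0, X=2, W=0, Y=1) weight 1/80
  (Z=0, X=2, W=1, Y=0) weight 1/120
  … 28 more
Group by W:
  weight(W=0) = 4489/34560
  weight(W=1) = 1009/10368
  weight(W=3) = 1867/11520
Total weight = 4489/34560 + 1009/10368 + 1867/11520 = 1009/2592
P(W=0 | obs) = 4489/34560 / 1009/2592 = 13467/40360
P(W=1 | obs) = 1009/10368 / 1009/2592 = 1/4
P(W=3 | obs) = 1867/11520 / 1009/2592 = 16803/40360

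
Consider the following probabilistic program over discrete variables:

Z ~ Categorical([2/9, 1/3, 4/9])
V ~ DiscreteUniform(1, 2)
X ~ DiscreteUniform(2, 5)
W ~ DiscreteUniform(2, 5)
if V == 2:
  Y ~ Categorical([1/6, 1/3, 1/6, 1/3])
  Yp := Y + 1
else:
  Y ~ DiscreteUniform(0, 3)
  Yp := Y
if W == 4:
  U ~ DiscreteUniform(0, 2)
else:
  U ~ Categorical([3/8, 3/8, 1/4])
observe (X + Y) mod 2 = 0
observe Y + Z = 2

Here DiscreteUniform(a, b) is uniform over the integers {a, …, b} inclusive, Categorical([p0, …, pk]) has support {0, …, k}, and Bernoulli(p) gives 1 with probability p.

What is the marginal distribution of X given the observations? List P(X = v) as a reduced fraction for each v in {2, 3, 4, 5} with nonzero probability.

P(X=2) = 5/17, P(X=3) = 7/34, P(X=4) = 5/17, P(X=5) = 7/34

Enumerate traces; 144 have nonzero weight after conditioning:
  (Z=0, V=1, X=2, W=2, Y=2, U=0) weight 1/1536
  (Z=0, V=1, X=2, W=2, Y=2, U=1) weight 1/1536
  (Z=0, V=1, X=2, W=2, Y=2, U=2) weight 1/2304
  (Z=0, V=1, X=2, W=3, Y=2, U=0) weight 1/1536
  (Z=0, V=1, X=2, W=3, Y=2, U=1) weight 1/1536
  (Z=0, V=1, X=2, W=3, Y=2, U=2) weight 1/2304
  (Z=0, V=1, X=2, W=4, Y=2, U=0) weight 1/1728
  (Z=0, V=1, X=2, W=4, Y=2, U=1) weight 1/1728
  (Z=0, V=1, X=4, W=2, Y=2, U=0) weight 1/1536
  (Z=1, V=1, X=3, W=2, Y=1, U=0) weight 1/1024
  … 134 more
Group by X:
  weight(X=2) = 5/144
  weight(X=3) = 7/288
  weight(X=4) = 5/144
  weight(X=5) = 7/288
Total weight = 5/144 + 7/288 + 5/144 + 7/288 = 17/144
P(X=2 | obs) = 5/144 / 17/144 = 5/17
P(X=3 | obs) = 7/288 / 17/144 = 7/34
P(X=4 | obs) = 5/144 / 17/144 = 5/17
P(X=5 | obs) = 7/288 / 17/144 = 7/34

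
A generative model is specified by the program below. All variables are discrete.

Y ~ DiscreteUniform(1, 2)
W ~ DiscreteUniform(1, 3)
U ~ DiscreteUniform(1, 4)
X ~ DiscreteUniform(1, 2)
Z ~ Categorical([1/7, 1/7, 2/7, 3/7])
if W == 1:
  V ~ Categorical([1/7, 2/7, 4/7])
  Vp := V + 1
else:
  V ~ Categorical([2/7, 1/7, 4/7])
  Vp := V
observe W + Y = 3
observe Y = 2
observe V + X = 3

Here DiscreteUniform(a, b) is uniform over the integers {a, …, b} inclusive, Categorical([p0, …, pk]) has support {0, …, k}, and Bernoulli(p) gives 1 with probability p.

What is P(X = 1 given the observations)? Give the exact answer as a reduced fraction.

Enumerate traces; 32 have nonzero weight after conditioning:
  (Y=2, W=1, U=1, X=1, Z=0, V=2) weight 1/588
  (Y=2, W=1, U=1, X=1, Z=1, V=2) weight 1/588
  (Y=2, W=1, U=1, X=1, Z=2, V=2) weight 1/294
  (Y=2, W=1, U=1, X=1, Z=3, V=2) weight 1/196
  (Y=2, W=1, U=1, X=2, Z=0, V=1) weight 1/1176
  (Y=2, W=1, U=1, X=2, Z=1, V=1) weight 1/1176
  (Y=2, W=1, U=1, X=2, Z=2, V=1) weight 1/588
  (Y=2, W=1, U=1, X=2, Z=3, V=1) weight 1/392
  … 24 more
Group by X:
  weight(X=1) = 1/21
  weight(X=2) = 1/42
Total weight = 1/21 + 1/42 = 1/14
P(X=1 | obs) = 1/21 / 1/14 = 2/3
P(X=2 | obs) = 1/42 / 1/14 = 1/3

P(X = 1 | obs) = 2/3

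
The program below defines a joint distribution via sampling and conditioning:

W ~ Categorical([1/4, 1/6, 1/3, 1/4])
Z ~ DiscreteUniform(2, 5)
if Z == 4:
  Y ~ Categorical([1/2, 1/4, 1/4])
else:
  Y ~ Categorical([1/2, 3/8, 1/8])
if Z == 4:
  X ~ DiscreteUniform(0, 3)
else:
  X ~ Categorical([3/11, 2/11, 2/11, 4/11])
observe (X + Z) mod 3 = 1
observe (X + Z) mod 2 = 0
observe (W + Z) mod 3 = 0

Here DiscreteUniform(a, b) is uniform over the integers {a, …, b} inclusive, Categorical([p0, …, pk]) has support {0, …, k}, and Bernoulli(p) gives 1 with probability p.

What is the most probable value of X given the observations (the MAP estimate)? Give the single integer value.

Enumerate traces; 12 have nonzero weight after conditioning:
  (W=0, Z=3, Y=0, X=1) weight 1/176
  (W=0, Z=3, Y=1, X=1) weight 3/704
  (W=0, Z=3, Y=2, X=1) weight 1/704
  (W=1, Z=2, Y=0, X=2) weight 1/264
  (W=1, Z=2, Y=1, X=2) weight 1/352
  (W=1, Z=2, Y=2, X=2) weight 1/1056
  (W=2, Z=4, Y=0, X=0) weight 1/96
  (W=2, Z=4, Y=1, X=0) weight 1/192
  … 4 more
Group by X:
  weight(X=0) = 1/48
  weight(X=1) = 1/44
  weight(X=2) = 1/132
Total weight = 1/48 + 1/44 + 1/132 = 9/176
P(X=0 | obs) = 1/48 / 9/176 = 11/27
P(X=1 | obs) = 1/44 / 9/176 = 4/9
P(X=2 | obs) = 1/132 / 9/176 = 4/27
argmax = 1

argmax_v P(X = v | obs) = 1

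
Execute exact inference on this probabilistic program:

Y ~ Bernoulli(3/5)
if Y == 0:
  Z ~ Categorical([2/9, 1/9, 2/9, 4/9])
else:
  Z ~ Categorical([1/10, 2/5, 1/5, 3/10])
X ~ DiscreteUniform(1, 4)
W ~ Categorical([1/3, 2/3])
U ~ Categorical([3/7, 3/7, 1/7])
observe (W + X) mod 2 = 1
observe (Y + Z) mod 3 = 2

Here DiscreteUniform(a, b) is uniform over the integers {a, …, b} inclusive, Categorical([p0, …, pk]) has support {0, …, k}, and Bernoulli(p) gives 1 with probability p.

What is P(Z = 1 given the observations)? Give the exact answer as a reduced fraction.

P(Z = 1 | obs) = 27/37

Enumerate traces; 24 have nonzero weight after conditioning:
  (Y=0, Z=2, X=1, W=0, U=0) weight 1/315
  (Y=0, Z=2, X=1, W=0, U=1) weight 1/315
  (Y=0, Z=2, X=1, W=0, U=2) weight 1/945
  (Y=0, Z=2, X=2, W=1, U=0) weight 2/315
  (Y=0, Z=2, X=2, W=1, U=1) weight 2/315
  (Y=0, Z=2, X=2, W=1, U=2) weight 2/945
  (Y=0, Z=2, X=3, W=0, U=0) weight 1/315
  (Y=0, Z=2, X=3, W=0, U=1) weight 1/315
  (Y=1, Z=1, X=1, W=0, U=0) weight 3/350
  … 15 more
Group by Z:
  weight(Z=1) = 3/25
  weight(Z=2) = 2/45
Total weight = 3/25 + 2/45 = 37/225
P(Z=1 | obs) = 3/25 / 37/225 = 27/37
P(Z=2 | obs) = 2/45 / 37/225 = 10/37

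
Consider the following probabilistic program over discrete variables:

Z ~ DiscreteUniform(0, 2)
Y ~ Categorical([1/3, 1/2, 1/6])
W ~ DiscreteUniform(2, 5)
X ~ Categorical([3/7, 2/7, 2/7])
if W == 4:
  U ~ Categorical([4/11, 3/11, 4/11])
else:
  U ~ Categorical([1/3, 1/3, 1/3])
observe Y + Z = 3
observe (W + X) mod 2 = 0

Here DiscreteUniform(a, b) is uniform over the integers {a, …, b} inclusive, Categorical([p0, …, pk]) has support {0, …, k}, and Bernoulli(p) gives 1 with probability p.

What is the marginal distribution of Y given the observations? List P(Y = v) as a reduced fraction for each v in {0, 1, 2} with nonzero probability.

Enumerate traces; 36 have nonzero weight after conditioning:
  (Z=1, Y=2, W=2, X=0, U=0) weight 1/504
  (Z=1, Y=2, W=2, X=0, U=1) weight 1/504
  (Z=1, Y=2, W=2, X=0, U=2) weight 1/504
  (Z=1, Y=2, W=2, X=2, U=0) weight 1/756
  (Z=1, Y=2, W=2, X=2, U=1) weight 1/756
  (Z=1, Y=2, W=2, X=2, U=2) weight 1/756
  (Z=1, Y=2, W=3, X=1, U=0) weight 1/756
  (Z=1, Y=2, W=3, X=1, U=1) weight 1/756
  (Z=2, Y=1, W=2, X=0, U=0) weight 1/168
  … 27 more
Group by Y:
  weight(Y=1) = 1/12
  weight(Y=2) = 1/36
Total weight = 1/12 + 1/36 = 1/9
P(Y=1 | obs) = 1/12 / 1/9 = 3/4
P(Y=2 | obs) = 1/36 / 1/9 = 1/4

P(Y=1) = 3/4, P(Y=2) = 1/4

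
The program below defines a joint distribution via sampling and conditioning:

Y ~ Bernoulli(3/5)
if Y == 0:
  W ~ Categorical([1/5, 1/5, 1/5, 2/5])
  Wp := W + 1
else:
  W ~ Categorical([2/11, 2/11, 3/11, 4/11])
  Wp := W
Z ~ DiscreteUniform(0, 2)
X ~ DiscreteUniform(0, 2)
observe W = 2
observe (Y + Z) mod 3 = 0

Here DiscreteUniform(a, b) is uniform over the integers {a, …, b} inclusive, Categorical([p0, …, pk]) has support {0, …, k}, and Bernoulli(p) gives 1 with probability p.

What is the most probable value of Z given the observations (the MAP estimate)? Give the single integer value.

Enumerate traces; 6 have nonzero weight after conditioning:
  (Y=0, W=2, Z=0, X=0) weight 2/225
  (Y=0, W=2, Z=0, X=1) weight 2/225
  (Y=0, W=2, Z=0, X=2) weight 2/225
  (Y=1, W=2, Z=2, X=0) weight 1/55
  (Y=1, W=2, Z=2, X=1) weight 1/55
  (Y=1, W=2, Z=2, X=2) weight 1/55
Group by Z:
  weight(Z=0) = 2/75
  weight(Z=2) = 3/55
Total weight = 2/75 + 3/55 = 67/825
P(Z=0 | obs) = 2/75 / 67/825 = 22/67
P(Z=2 | obs) = 3/55 / 67/825 = 45/67
argmax = 2

argmax_v P(Z = v | obs) = 2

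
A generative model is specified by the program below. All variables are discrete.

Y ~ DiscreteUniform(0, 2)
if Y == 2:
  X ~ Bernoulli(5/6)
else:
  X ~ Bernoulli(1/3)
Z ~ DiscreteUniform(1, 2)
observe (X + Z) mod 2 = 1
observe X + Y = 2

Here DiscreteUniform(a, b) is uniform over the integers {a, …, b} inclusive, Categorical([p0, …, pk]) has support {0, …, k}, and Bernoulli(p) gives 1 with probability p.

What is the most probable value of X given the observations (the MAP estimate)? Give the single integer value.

argmax_v P(X = v | obs) = 1

Enumerate traces; 2 have nonzero weight after conditioning:
  (Y=1, X=1, Z=2) weight 1/18
  (Y=2, X=0, Z=1) weight 1/36
Group by X:
  weight(X=0) = 1/36
  weight(X=1) = 1/18
Total weight = 1/36 + 1/18 = 1/12
P(X=0 | obs) = 1/36 / 1/12 = 1/3
P(X=1 | obs) = 1/18 / 1/12 = 2/3
argmax = 1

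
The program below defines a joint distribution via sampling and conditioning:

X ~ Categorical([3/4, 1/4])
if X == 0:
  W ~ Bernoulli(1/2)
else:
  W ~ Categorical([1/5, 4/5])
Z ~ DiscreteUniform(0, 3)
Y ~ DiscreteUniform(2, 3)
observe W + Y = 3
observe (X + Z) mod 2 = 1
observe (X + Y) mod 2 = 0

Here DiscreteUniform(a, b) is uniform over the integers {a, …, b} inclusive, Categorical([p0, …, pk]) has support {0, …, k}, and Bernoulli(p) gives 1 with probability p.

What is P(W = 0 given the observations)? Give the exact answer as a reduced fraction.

P(W = 0 | obs) = 2/17

Enumerate traces; 4 have nonzero weight after conditioning:
  (X=0, W=1, Z=1, Y=2) weight 3/64
  (X=0, W=1, Z=3, Y=2) weight 3/64
  (X=1, W=0, Z=0, Y=3) weight 1/160
  (X=1, W=0, Z=2, Y=3) weight 1/160
Group by W:
  weight(W=0) = 1/80
  weight(W=1) = 3/32
Total weight = 1/80 + 3/32 = 17/160
P(W=0 | obs) = 1/80 / 17/160 = 2/17
P(W=1 | obs) = 3/32 / 17/160 = 15/17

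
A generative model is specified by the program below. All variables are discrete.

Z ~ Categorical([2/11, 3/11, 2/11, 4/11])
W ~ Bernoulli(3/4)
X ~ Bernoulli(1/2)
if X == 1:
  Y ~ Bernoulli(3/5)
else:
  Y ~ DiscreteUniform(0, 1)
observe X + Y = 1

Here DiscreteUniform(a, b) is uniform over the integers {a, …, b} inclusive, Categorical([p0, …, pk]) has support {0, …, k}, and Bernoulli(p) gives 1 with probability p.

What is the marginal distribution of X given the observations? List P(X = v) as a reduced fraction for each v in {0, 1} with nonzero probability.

P(X=0) = 5/9, P(X=1) = 4/9

Enumerate traces; 16 have nonzero weight after conditioning:
  (Z=0, W=0, X=0, Y=1) weight 1/88
  (Z=0, W=0, X=1, Y=0) weight 1/110
  (Z=0, W=1, X=0, Y=1) weight 3/88
  (Z=0, W=1, X=1, Y=0) weight 3/110
  (Z=1, W=0, X=0, Y=1) weight 3/176
  (Z=1, W=0, X=1, Y=0) weight 3/220
  (Z=1, W=1, X=0, Y=1) weight 9/176
  (Z=1, W=1, X=1, Y=0) weight 9/220
  … 8 more
Group by X:
  weight(X=0) = 1/4
  weight(X=1) = 1/5
Total weight = 1/4 + 1/5 = 9/20
P(X=0 | obs) = 1/4 / 9/20 = 5/9
P(X=1 | obs) = 1/5 / 9/20 = 4/9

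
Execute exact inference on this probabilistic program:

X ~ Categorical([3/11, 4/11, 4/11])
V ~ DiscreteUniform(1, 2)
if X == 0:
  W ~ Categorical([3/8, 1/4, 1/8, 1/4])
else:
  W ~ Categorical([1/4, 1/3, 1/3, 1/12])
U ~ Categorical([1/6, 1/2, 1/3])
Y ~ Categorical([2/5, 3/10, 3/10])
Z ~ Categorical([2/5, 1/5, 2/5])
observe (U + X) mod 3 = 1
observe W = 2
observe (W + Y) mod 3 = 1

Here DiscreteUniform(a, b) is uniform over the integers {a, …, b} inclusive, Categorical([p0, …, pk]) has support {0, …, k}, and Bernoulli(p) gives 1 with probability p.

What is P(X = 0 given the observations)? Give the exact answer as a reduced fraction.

P(X = 0 | obs) = 9/41

Enumerate traces; 18 have nonzero weight after conditioning:
  (X=0, V=1, W=2, U=1, Y=2, Z=0) weight 9/8800
  (X=0, V=1, W=2, U=1, Y=2, Z=1) weight 9/17600
  (X=0, V=1, W=2, U=1, Y=2, Z=2) weight 9/8800
  (X=0, V=2, W=2, U=1, Y=2, Z=0) weight 9/8800
  (X=0, V=2, W=2, U=1, Y=2, Z=1) weight 9/17600
  (X=0, V=2, W=2, U=1, Y=2, Z=2) weight 9/8800
  (X=1, V=1, W=2, U=0, Y=2, Z=0) weight 1/825
  (X=1, V=1, W=2, U=0, Y=2, Z=1) weight 1/1650
  (X=2, V=1, W=2, U=2, Y=2, Z=0) weight 2/825
  … 9 more
Group by X:
  weight(X=0) = 9/1760
  weight(X=1) = 1/165
  weight(X=2) = 2/165
Total weight = 9/1760 + 1/165 + 2/165 = 41/1760
P(X=0 | obs) = 9/1760 / 41/1760 = 9/41
P(X=1 | obs) = 1/165 / 41/1760 = 32/123
P(X=2 | obs) = 2/165 / 41/1760 = 64/123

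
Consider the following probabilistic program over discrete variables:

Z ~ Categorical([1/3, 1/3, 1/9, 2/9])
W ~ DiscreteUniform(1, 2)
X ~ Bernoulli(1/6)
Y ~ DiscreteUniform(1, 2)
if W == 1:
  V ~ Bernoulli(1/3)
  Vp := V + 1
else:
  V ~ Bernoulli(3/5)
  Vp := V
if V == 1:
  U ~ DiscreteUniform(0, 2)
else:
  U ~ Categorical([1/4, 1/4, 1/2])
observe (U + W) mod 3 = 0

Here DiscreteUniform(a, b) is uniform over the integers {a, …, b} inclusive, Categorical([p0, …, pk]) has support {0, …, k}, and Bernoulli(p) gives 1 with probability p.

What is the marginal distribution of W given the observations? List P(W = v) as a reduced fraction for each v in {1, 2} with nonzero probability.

P(W=1) = 40/67, P(W=2) = 27/67

Enumerate traces; 64 have nonzero weight after conditioning:
  (Z=0, W=1, X=0, Y=1, V=0, U=2) weight 5/216
  (Z=0, W=1, X=0, Y=1, V=1, U=2) weight 5/648
  (Z=0, W=1, X=0, Y=2, V=0, U=2) weight 5/216
  (Z=0, W=1, X=0, Y=2, V=1, U=2) weight 5/648
  (Z=0, W=1, X=1, Y=1, V=0, U=2) weight 1/216
  (Z=0, W=1, X=1, Y=1, V=1, U=2) weight 1/648
  (Z=0, W=1, X=1, Y=2, V=0, U=2) weight 1/216
  (Z=0, W=1, X=1, Y=2, V=1, U=2) weight 1/648
  (Z=0, W=2, X=0, Y=1, V=0, U=1) weight 1/144
  … 55 more
Group by W:
  weight(W=1) = 2/9
  weight(W=2) = 3/20
Total weight = 2/9 + 3/20 = 67/180
P(W=1 | obs) = 2/9 / 67/180 = 40/67
P(W=2 | obs) = 3/20 / 67/180 = 27/67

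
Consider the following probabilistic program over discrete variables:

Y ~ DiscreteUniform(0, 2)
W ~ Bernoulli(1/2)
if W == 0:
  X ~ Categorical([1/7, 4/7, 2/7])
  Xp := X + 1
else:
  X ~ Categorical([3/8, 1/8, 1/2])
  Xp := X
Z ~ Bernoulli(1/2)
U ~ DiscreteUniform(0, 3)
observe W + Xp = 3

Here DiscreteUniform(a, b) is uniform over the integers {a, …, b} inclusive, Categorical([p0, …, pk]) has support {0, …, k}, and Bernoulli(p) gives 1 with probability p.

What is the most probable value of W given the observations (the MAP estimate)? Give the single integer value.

Enumerate traces; 48 have nonzero weight after conditioning:
  (Y=0, W=0, X=2, Z=0, U=0) weight 1/168
  (Y=0, W=0, X=2, Z=0, U=1) weight 1/168
  (Y=0, W=0, X=2, Z=0, U=2) weight 1/168
  (Y=0, W=0, X=2, Z=0, U=3) weight 1/168
  (Y=0, W=0, X=2, Z=1, U=0) weight 1/168
  (Y=0, W=0, X=2, Z=1, U=1) weight 1/168
  (Y=0, W=0, X=2, Z=1, U=2) weight 1/168
  (Y=0, W=0, X=2, Z=1, U=3) weight 1/168
  (Y=0, W=1, X=2, Z=0, U=0) weight 1/96
  … 39 more
Group by W:
  weight(W=0) = 1/7
  weight(W=1) = 1/4
Total weight = 1/7 + 1/4 = 11/28
P(W=0 | obs) = 1/7 / 11/28 = 4/11
P(W=1 | obs) = 1/4 / 11/28 = 7/11
argmax = 1

argmax_v P(W = v | obs) = 1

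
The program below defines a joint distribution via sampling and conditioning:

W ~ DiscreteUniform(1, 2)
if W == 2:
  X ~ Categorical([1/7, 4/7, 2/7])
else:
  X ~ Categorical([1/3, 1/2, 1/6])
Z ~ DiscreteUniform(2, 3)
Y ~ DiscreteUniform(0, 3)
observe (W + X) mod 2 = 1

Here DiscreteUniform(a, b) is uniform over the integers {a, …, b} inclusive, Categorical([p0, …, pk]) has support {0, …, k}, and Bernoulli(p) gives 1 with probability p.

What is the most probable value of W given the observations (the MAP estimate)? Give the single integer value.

Enumerate traces; 24 have nonzero weight after conditioning:
  (W=1, X=0, Z=2, Y=0) weight 1/48
  (W=1, X=0, Z=2, Y=1) weight 1/48
  (W=1, X=0, Z=2, Y=2) weight 1/48
  (W=1, X=0, Z=2, Y=3) weight 1/48
  (W=1, X=0, Z=3, Y=0) weight 1/48
  (W=1, X=0, Z=3, Y=1) weight 1/48
  (W=1, X=0, Z=3, Y=2) weight 1/48
  (W=1, X=0, Z=3, Y=3) weight 1/48
  (W=2, X=1, Z=2, Y=0) weight 1/28
  … 15 more
Group by W:
  weight(W=1) = 1/4
  weight(W=2) = 2/7
Total weight = 1/4 + 2/7 = 15/28
P(W=1 | obs) = 1/4 / 15/28 = 7/15
P(W=2 | obs) = 2/7 / 15/28 = 8/15
argmax = 2

argmax_v P(W = v | obs) = 2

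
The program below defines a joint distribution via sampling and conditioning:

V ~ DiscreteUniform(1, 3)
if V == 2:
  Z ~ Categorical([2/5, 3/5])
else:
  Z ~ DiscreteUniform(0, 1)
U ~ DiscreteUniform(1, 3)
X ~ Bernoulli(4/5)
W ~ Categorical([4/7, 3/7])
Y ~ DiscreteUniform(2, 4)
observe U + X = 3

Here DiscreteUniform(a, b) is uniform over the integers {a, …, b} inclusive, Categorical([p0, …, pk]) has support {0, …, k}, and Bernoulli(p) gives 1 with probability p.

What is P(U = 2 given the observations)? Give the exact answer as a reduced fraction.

P(U = 2 | obs) = 4/5

Enumerate traces; 72 have nonzero weight after conditioning:
  (V=1, Z=0, U=2, X=1, W=0, Y=2) weight 8/945
  (V=1, Z=0, U=2, X=1, W=0, Y=3) weight 8/945
  (V=1, Z=0, U=2, X=1, W=0, Y=4) weight 8/945
  (V=1, Z=0, U=2, X=1, W=1, Y=2) weight 2/315
  (V=1, Z=0, U=2, X=1, W=1, Y=3) weight 2/315
  (V=1, Z=0, U=2, X=1, W=1, Y=4) weight 2/315
  (V=1, Z=0, U=3, X=0, W=0, Y=2) weight 2/945
  (V=1, Z=0, U=3, X=0, W=0, Y=3) weight 2/945
  … 64 more
Group by U:
  weight(U=2) = 4/15
  weight(U=3) = 1/15
Total weight = 4/15 + 1/15 = 1/3
P(U=2 | obs) = 4/15 / 1/3 = 4/5
P(U=3 | obs) = 1/15 / 1/3 = 1/5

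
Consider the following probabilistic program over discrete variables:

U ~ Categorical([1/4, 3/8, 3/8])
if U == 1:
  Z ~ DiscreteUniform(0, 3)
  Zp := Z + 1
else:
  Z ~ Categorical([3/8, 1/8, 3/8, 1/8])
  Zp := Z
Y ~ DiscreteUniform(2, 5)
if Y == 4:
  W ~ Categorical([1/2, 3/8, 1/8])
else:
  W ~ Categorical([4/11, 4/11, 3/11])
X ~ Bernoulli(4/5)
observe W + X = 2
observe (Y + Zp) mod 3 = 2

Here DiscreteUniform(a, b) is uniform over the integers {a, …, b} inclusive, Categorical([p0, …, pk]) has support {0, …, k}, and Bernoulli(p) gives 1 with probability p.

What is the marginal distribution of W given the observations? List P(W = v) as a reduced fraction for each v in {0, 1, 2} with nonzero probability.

Enumerate traces; 34 have nonzero weight after conditioning:
  (U=0, Z=0, Y=2, W=1, X=1) weight 3/440
  (U=0, Z=0, Y=2, W=2, X=0) weight 9/7040
  (U=0, Z=0, Y=5, W=1, X=1) weight 3/440
  (U=0, Z=0, Y=5, W=2, X=0) weight 9/7040
  (U=0, Z=1, Y=4, W=1, X=1) weight 3/1280
  (U=0, Z=1, Y=4, W=2, X=0) weight 1/5120
  (U=0, Z=2, Y=3, W=1, X=1) weight 3/440
  (U=0, Z=2, Y=3, W=2, X=0) weight 9/7040
  … 26 more
Group by W:
  weight(W=1) = 2897/28160
  weight(W=2) = 1939/112640
Total weight = 2897/28160 + 1939/112640 = 13527/112640
P(W=1 | obs) = 2897/28160 / 13527/112640 = 11588/13527
P(W=2 | obs) = 1939/112640 / 13527/112640 = 1939/13527

P(W=1) = 11588/13527, P(W=2) = 1939/13527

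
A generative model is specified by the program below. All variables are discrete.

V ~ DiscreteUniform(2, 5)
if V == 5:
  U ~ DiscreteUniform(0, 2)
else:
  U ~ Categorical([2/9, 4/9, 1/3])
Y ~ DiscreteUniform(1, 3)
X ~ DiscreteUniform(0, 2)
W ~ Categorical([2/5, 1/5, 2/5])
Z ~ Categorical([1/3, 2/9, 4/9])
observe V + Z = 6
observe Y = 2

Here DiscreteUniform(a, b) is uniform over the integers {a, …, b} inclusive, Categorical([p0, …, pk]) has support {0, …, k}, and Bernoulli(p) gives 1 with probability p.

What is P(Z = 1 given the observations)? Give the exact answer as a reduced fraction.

P(Z = 1 | obs) = 1/3

Enumerate traces; 54 have nonzero weight after conditioning:
  (V=4, U=0, Y=2, X=0, W=0, Z=2) weight 4/3645
  (V=4, U=0, Y=2, X=0, W=1, Z=2) weight 2/3645
  (V=4, U=0, Y=2, X=0, W=2, Z=2) weight 4/3645
  (V=4, U=0, Y=2, X=1, W=0, Z=2) weight 4/3645
  (V=4, U=0, Y=2, X=1, W=1, Z=2) weight 2/3645
  (V=4, U=0, Y=2, X=1, W=2, Z=2) weight 4/3645
  (V=4, U=0, Y=2, X=2, W=0, Z=2) weight 4/3645
  (V=4, U=0, Y=2, X=2, W=1, Z=2) weight 2/3645
  (V=5, U=0, Y=2, X=0, W=0, Z=1) weight 1/1215
  … 45 more
Group by Z:
  weight(Z=1) = 1/54
  weight(Z=2) = 1/27
Total weight = 1/54 + 1/27 = 1/18
P(Z=1 | obs) = 1/54 / 1/18 = 1/3
P(Z=2 | obs) = 1/27 / 1/18 = 2/3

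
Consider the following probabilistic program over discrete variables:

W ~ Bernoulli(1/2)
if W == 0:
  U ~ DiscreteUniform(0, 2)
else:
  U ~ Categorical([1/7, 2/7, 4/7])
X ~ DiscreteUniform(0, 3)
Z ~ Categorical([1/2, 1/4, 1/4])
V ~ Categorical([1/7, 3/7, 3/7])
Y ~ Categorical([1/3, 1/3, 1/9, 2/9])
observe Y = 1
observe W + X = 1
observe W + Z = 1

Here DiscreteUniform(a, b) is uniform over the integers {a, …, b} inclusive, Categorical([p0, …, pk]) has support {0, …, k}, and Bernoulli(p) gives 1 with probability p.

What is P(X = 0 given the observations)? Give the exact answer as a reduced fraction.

P(X = 0 | obs) = 2/3

Enumerate traces; 18 have nonzero weight after conditioning:
  (W=0, U=0, X=1, Z=1, V=0, Y=1) weight 1/2016
  (W=0, U=0, X=1, Z=1, V=1, Y=1) weight 1/672
  (W=0, U=0, X=1, Z=1, V=2, Y=1) weight 1/672
  (W=0, U=1, X=1, Z=1, V=0, Y=1) weight 1/2016
  (W=0, U=1, X=1, Z=1, V=1, Y=1) weight 1/672
  (W=0, U=1, X=1, Z=1, V=2, Y=1) weight 1/672
  (W=0, U=2, X=1, Z=1, V=0, Y=1) weight 1/2016
  (W=0, U=2, X=1, Z=1, V=1, Y=1) weight 1/672
  (W=1, U=0, X=0, Z=0, V=0, Y=1) weight 1/2352
  … 9 more
Group by X:
  weight(X=0) = 1/48
  weight(X=1) = 1/96
Total weight = 1/48 + 1/96 = 1/32
P(X=0 | obs) = 1/48 / 1/32 = 2/3
P(X=1 | obs) = 1/96 / 1/32 = 1/3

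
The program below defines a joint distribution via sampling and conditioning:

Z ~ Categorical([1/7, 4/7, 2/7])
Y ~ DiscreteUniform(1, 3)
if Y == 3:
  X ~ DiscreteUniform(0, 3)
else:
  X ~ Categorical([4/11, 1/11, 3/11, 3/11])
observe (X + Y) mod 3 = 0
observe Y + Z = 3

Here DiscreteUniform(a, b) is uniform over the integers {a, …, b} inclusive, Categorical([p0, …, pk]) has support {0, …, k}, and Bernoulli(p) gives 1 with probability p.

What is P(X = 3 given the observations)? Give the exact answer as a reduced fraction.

Enumerate traces; 4 have nonzero weight after conditioning:
  (Z=0, Y=3, X=0) weight 1/84
  (Z=0, Y=3, X=3) weight 1/84
  (Z=1, Y=2, X=1) weight 4/231
  (Z=2, Y=1, X=2) weight 2/77
Group by X:
  weight(X=0) = 1/84
  weight(X=1) = 4/231
  weight(X=2) = 2/77
  weight(X=3) = 1/84
Total weight = 1/84 + 4/231 + 2/77 + 1/84 = 31/462
P(X=0 | obs) = 1/84 / 31/462 = 11/62
P(X=1 | obs) = 4/231 / 31/462 = 8/31
P(X=2 | obs) = 2/77 / 31/462 = 12/31
P(X=3 | obs) = 1/84 / 31/462 = 11/62

P(X = 3 | obs) = 11/62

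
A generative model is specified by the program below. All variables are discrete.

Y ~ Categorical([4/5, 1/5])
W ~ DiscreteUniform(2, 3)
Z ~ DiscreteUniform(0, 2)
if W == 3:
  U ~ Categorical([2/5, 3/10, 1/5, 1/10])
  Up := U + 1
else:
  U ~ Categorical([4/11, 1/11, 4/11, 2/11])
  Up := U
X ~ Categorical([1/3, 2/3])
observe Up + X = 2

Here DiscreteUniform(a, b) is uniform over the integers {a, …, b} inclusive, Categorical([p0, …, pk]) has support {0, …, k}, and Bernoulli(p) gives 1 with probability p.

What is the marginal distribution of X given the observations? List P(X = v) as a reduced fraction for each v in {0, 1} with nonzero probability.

Enumerate traces; 24 have nonzero weight after conditioning:
  (Y=0, W=2, Z=0, U=1, X=1) weight 4/495
  (Y=0, W=2, Z=0, U=2, X=0) weight 8/495
  (Y=0, W=2, Z=1, U=1, X=1) weight 4/495
  (Y=0, W=2, Z=1, U=2, X=0) weight 8/495
  (Y=0, W=2, Z=2, U=1, X=1) weight 4/495
  (Y=0, W=2, Z=2, U=2, X=0) weight 8/495
  (Y=0, W=3, Z=0, U=0, X=1) weight 8/225
  (Y=0, W=3, Z=0, U=1, X=0) weight 1/75
  … 16 more
Group by X:
  weight(X=0) = 73/660
  weight(X=1) = 9/55
Total weight = 73/660 + 9/55 = 181/660
P(X=0 | obs) = 73/660 / 181/660 = 73/181
P(X=1 | obs) = 9/55 / 181/660 = 108/181

P(X=0) = 73/181, P(X=1) = 108/181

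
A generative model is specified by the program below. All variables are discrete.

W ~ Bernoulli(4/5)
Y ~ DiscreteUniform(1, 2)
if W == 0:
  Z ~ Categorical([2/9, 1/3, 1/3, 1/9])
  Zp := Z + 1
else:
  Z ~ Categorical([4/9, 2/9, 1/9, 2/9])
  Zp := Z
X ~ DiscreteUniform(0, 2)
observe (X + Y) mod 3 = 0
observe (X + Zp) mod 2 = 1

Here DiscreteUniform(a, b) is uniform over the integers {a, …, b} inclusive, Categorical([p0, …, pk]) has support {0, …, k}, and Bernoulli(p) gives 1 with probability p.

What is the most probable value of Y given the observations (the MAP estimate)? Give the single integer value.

Enumerate traces; 8 have nonzero weight after conditioning:
  (W=0, Y=1, Z=0, X=2) weight 1/135
  (W=0, Y=1, Z=2, X=2) weight 1/90
  (W=0, Y=2, Z=1, X=1) weight 1/90
  (W=0, Y=2, Z=3, X=1) weight 1/270
  (W=1, Y=1, Z=1, X=2) weight 4/135
  (W=1, Y=1, Z=3, X=2) weight 4/135
  (W=1, Y=2, Z=0, X=1) weight 8/135
  (W=1, Y=2, Z=2, X=1) weight 2/135
Group by Y:
  weight(Y=1) = 7/90
  weight(Y=2) = 4/45
Total weight = 7/90 + 4/45 = 1/6
P(Y=1 | obs) = 7/90 / 1/6 = 7/15
P(Y=2 | obs) = 4/45 / 1/6 = 8/15
argmax = 2

argmax_v P(Y = v | obs) = 2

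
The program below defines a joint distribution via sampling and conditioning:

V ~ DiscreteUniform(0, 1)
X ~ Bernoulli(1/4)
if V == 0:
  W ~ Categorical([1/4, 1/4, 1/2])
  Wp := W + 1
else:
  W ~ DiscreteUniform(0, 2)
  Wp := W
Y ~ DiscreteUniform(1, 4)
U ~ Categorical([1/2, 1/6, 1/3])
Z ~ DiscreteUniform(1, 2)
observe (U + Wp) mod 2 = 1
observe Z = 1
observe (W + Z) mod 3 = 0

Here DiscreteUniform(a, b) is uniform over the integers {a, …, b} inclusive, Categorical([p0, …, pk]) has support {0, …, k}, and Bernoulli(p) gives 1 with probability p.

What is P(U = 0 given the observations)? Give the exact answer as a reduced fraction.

P(U = 0 | obs) = 9/17

Enumerate traces; 24 have nonzero weight after conditioning:
  (V=0, X=0, W=2, Y=1, U=0, Z=1) weight 3/256
  (V=0, X=0, W=2, Y=1, U=2, Z=1) weight 1/128
  (V=0, X=0, W=2, Y=2, U=0, Z=1) weight 3/256
  (V=0, X=0, W=2, Y=2, U=2, Z=1) weight 1/128
  (V=0, X=0, W=2, Y=3, U=0, Z=1) weight 3/256
  (V=0, X=0, W=2, Y=3, U=2, Z=1) weight 1/128
  (V=0, X=0, W=2, Y=4, U=0, Z=1) weight 3/256
  (V=0, X=0, W=2, Y=4, U=2, Z=1) weight 1/128
  (V=1, X=0, W=2, Y=1, U=1, Z=1) weight 1/384
  … 15 more
Group by U:
  weight(U=0) = 1/16
  weight(U=1) = 1/72
  weight(U=2) = 1/24
Total weight = 1/16 + 1/72 + 1/24 = 17/144
P(U=0 | obs) = 1/16 / 17/144 = 9/17
P(U=1 | obs) = 1/72 / 17/144 = 2/17
P(U=2 | obs) = 1/24 / 17/144 = 6/17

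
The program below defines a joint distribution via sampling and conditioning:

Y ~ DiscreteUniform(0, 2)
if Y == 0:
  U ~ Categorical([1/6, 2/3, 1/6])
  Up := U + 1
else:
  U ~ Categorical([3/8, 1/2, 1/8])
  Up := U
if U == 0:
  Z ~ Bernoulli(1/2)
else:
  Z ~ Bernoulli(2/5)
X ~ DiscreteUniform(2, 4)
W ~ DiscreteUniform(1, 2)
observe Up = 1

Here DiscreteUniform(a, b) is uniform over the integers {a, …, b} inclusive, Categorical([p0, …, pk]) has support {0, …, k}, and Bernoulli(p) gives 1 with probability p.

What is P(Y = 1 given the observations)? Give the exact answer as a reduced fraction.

Enumerate traces; 36 have nonzero weight after conditioning:
  (Y=0, U=0, Z=0, X=2, W=1) weight 1/216
  (Y=0, U=0, Z=0, X=2, W=2) weight 1/216
  (Y=0, U=0, Z=0, X=3, W=1) weight 1/216
  (Y=0, U=0, Z=0, X=3, W=2) weight 1/216
  (Y=0, U=0, Z=0, X=4, W=1) weight 1/216
  (Y=0, U=0, Z=0, X=4, W=2) weight 1/216
  (Y=0, U=0, Z=1, X=2, W=1) weight 1/216
  (Y=0, U=0, Z=1, X=2, W=2) weight 1/216
  (Y=1, U=1, Z=0, X=2, W=1) weight 1/60
  (Y=2, U=1, Z=0, X=2, W=1) weight 1/60
  … 26 more
Group by Y:
  weight(Y=0) = 1/18
  weight(Y=1) = 1/6
  weight(Y=2) = 1/6
Total weight = 1/18 + 1/6 + 1/6 = 7/18
P(Y=0 | obs) = 1/18 / 7/18 = 1/7
P(Y=1 | obs) = 1/6 / 7/18 = 3/7
P(Y=2 | obs) = 1/6 / 7/18 = 3/7

P(Y = 1 | obs) = 3/7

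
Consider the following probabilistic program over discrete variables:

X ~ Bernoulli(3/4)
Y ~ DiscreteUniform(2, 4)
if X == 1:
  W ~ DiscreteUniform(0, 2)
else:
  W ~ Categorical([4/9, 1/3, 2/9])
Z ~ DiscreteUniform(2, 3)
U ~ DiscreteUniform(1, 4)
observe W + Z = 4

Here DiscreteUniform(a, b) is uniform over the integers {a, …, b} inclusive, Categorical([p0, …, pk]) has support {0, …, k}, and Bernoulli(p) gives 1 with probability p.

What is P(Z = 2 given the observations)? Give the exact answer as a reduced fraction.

P(Z = 2 | obs) = 11/23

Enumerate traces; 48 have nonzero weight after conditioning:
  (X=0, Y=2, W=1, Z=3, U=1) weight 1/288
  (X=0, Y=2, W=1, Z=3, U=2) weight 1/288
  (X=0, Y=2, W=1, Z=3, U=3) weight 1/288
  (X=0, Y=2, W=1, Z=3, U=4) weight 1/288
  (X=0, Y=2, W=2, Z=2, U=1) weight 1/432
  (X=0, Y=2, W=2, Z=2, U=2) weight 1/432
  (X=0, Y=2, W=2, Z=2, U=3) weight 1/432
  (X=0, Y=2, W=2, Z=2, U=4) weight 1/432
  … 40 more
Group by Z:
  weight(Z=2) = 11/72
  weight(Z=3) = 1/6
Total weight = 11/72 + 1/6 = 23/72
P(Z=2 | obs) = 11/72 / 23/72 = 11/23
P(Z=3 | obs) = 1/6 / 23/72 = 12/23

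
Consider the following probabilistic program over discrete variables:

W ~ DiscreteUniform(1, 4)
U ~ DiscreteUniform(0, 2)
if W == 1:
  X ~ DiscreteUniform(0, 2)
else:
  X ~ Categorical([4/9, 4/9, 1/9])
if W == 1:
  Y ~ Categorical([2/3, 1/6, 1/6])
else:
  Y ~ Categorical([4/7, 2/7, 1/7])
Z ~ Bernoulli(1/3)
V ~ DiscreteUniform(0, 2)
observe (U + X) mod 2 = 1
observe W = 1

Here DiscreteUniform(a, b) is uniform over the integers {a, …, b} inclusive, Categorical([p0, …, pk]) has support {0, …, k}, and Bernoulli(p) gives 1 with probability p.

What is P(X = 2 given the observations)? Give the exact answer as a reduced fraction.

Enumerate traces; 72 have nonzero weight after conditioning:
  (W=1, U=0, X=1, Y=0, Z=0, V=0) weight 1/243
  (W=1, U=0, X=1, Y=0, Z=0, V=1) weight 1/243
  (W=1, U=0, X=1, Y=0, Z=0, V=2) weight 1/243
  (W=1, U=0, X=1, Y=0, Z=1, V=0) weight 1/486
  (W=1, U=0, X=1, Y=0, Z=1, V=1) weight 1/486
  (W=1, U=0, X=1, Y=0, Z=1, V=2) weight 1/486
  (W=1, U=0, X=1, Y=1, Z=0, V=0) weight 1/972
  (W=1, U=0, X=1, Y=1, Z=0, V=1) weight 1/972
  (W=1, U=1, X=0, Y=0, Z=0, V=0) weight 1/243
  (W=1, U=1, X=2, Y=0, Z=0, V=0) weight 1/243
  … 62 more
Group by X:
  weight(X=0) = 1/36
  weight(X=1) = 1/18
  weight(X=2) = 1/36
Total weight = 1/36 + 1/18 + 1/36 = 1/9
P(X=0 | obs) = 1/36 / 1/9 = 1/4
P(X=1 | obs) = 1/18 / 1/9 = 1/2
P(X=2 | obs) = 1/36 / 1/9 = 1/4

P(X = 2 | obs) = 1/4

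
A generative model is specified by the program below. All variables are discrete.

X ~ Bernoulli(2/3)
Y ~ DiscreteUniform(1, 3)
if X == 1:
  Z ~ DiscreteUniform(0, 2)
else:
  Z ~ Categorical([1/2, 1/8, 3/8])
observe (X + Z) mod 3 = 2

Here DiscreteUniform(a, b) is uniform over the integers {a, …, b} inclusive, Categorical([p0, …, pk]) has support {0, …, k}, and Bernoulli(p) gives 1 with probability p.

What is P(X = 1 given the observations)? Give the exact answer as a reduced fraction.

Enumerate traces; 6 have nonzero weight after conditioning:
  (X=0, Y=1, Z=2) weight 1/24
  (X=0, Y=2, Z=2) weight 1/24
  (X=0, Y=3, Z=2) weight 1/24
  (X=1, Y=1, Z=1) weight 2/27
  (X=1, Y=2, Z=1) weight 2/27
  (X=1, Y=3, Z=1) weight 2/27
Group by X:
  weight(X=0) = 1/8
  weight(X=1) = 2/9
Total weight = 1/8 + 2/9 = 25/72
P(X=0 | obs) = 1/8 / 25/72 = 9/25
P(X=1 | obs) = 2/9 / 25/72 = 16/25

P(X = 1 | obs) = 16/25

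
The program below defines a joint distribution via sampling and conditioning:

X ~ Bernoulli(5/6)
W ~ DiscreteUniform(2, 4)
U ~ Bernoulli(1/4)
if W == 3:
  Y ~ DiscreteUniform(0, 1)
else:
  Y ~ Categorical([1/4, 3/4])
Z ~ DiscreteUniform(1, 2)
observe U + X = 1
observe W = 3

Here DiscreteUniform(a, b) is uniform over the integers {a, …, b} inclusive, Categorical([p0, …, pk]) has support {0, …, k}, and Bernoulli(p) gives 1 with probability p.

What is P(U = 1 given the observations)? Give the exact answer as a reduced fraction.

Enumerate traces; 8 have nonzero weight after conditioning:
  (X=0, W=3, U=1, Y=0, Z=1) weight 1/288
  (X=0, W=3, U=1, Y=0, Z=2) weight 1/288
  (X=0, W=3, U=1, Y=1, Z=1) weight 1/288
  (X=0, W=3, U=1, Y=1, Z=2) weight 1/288
  (X=1, W=3, U=0, Y=0, Z=1) weight 5/96
  (X=1, W=3, U=0, Y=0, Z=2) weight 5/96
  (X=1, W=3, U=0, Y=1, Z=1) weight 5/96
  (X=1, W=3, U=0, Y=1, Z=2) weight 5/96
Group by U:
  weight(U=0) = 5/24
  weight(U=1) = 1/72
Total weight = 5/24 + 1/72 = 2/9
P(U=0 | obs) = 5/24 / 2/9 = 15/16
P(U=1 | obs) = 1/72 / 2/9 = 1/16

P(U = 1 | obs) = 1/16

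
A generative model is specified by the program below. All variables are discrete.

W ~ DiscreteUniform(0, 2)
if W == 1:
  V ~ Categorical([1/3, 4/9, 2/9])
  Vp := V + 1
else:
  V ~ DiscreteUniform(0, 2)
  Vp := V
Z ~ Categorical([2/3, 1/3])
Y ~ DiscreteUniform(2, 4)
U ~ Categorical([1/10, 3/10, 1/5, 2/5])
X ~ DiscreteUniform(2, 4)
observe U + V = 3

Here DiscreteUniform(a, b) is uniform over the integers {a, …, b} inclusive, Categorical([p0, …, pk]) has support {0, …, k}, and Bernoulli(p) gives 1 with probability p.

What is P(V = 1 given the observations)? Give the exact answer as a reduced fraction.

Enumerate traces; 162 have nonzero weight after conditioning:
  (W=0, V=0, Z=0, Y=2, U=3, X=2) weight 4/1215
  (W=0, V=0, Z=0, Y=2, U=3, X=3) weight 4/1215
  (W=0, V=0, Z=0, Y=2, U=3, X=4) weight 4/1215
  (W=0, V=0, Z=0, Y=3, U=3, X=2) weight 4/1215
  (W=0, V=0, Z=0, Y=3, U=3, X=3) weight 4/1215
  (W=0, V=0, Z=0, Y=3, U=3, X=4) weight 4/1215
  (W=0, V=0, Z=0, Y=4, U=3, X=2) weight 4/1215
  (W=0, V=0, Z=0, Y=4, U=3, X=3) weight 4/1215
  (W=0, V=1, Z=0, Y=2, U=2, X=2) weight 2/1215
  (W=0, V=2, Z=0, Y=2, U=1, X=2) weight 1/405
  … 152 more
Group by V:
  weight(V=0) = 2/15
  weight(V=1) = 2/27
  weight(V=2) = 4/45
Total weight = 2/15 + 2/27 + 4/45 = 8/27
P(V=0 | obs) = 2/15 / 8/27 = 9/20
P(V=1 | obs) = 2/27 / 8/27 = 1/4
P(V=2 | obs) = 4/45 / 8/27 = 3/10

P(V = 1 | obs) = 1/4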